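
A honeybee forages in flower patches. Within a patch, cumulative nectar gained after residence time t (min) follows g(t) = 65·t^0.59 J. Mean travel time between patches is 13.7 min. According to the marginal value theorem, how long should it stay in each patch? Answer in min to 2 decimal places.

19.71 min

Optimal t* satisfies g'(t*) = g(t*)/(T + t*).
g'(t) = 0.59·65·t^-0.41. Setting 0.59·65·t^-0.41 = 65·t^0.59/(13.7+t) gives 0.59(13.7+t) = t, so 0.41·t = 0.59×13.7.
t* = 0.59×13.7/0.41 = 19.71 min.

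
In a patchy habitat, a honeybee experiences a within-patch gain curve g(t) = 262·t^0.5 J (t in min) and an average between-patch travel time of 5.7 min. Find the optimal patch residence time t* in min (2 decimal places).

5.70 min

By the marginal value theorem, leave when the instantaneous gain rate g'(t) equals the habitat-wide average g(t)/(T + t).
g'(t) = 0.5·262·t^-0.5. Setting 0.5·262·t^-0.5 = 262·t^0.5/(5.7+t) gives 0.5(5.7+t) = t, so 0.50·t = 0.5×5.7.
t* = 0.5×5.7/0.50 = 5.7 min.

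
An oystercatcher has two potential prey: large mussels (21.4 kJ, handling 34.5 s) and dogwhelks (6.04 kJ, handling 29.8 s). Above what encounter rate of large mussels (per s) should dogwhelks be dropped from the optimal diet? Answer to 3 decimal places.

At the threshold, the rate on large mussels alone equals the profitability of dogwhelks: λ·21.4/(1 + λ·34.5) = 6.04/29.8 = 0.2027.
Rearranging, λ(21.4 − 0.2027×34.5) = 0.2027, so λ = 0.2027/14.41 = 0.01407 per s.

0.014 per s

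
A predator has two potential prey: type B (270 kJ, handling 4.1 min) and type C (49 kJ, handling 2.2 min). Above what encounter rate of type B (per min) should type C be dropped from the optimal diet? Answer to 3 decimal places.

Drop type C once their profitability E₂/h₂ falls below the rate achievable on type B alone: E₂/h₂ = λE₁/(1 + λh₁).
Solve for λ: λE₁h₂ = E₂(1 + λh₁) → λ(E₁h₂ − E₂h₁) = E₂ → λ = E₂/(E₁h₂ − E₂h₁).
λ = 49/(270×2.2 − 49×4.1) = 49/393.1 = 0.1247 per min.

0.125 per min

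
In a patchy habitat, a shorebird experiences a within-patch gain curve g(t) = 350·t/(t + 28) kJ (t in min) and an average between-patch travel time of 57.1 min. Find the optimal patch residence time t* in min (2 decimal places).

39.98 min

By the marginal value theorem, leave when the instantaneous gain rate g'(t) equals the habitat-wide average g(t)/(T + t).
g'(t) = 350·28/(t + 28)². Setting 350·28/(t+28)² = 350t/[(t+28)(57.1+t)] gives 28(57.1+t) = t(t+28), so t² = 28×57.1 = 1599.
t* = √1599 = 39.98 min.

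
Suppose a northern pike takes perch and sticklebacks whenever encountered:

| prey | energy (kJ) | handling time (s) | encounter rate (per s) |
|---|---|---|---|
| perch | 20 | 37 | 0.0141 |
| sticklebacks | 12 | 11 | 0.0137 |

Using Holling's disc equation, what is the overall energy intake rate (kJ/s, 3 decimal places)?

0.267 kJ/s

Energy encountered per unit search time: 0.0141×20 + 0.0137×12 = 0.4464 kJ/s.
Handling time per unit search time: 0.0141×37 + 0.0137×11 = 0.6724.
Rate = 0.4464/(1 + 0.6724) = 0.2669 kJ/s.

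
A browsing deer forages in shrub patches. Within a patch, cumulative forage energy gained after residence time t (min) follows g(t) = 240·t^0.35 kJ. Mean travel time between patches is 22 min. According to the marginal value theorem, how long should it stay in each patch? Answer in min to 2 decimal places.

Maximise g(t)/(T+t): set derivative to zero → g'(t)(T+t) = g(t).
g'(t) = 0.35·240·t^-0.65. Setting 0.35·240·t^-0.65 = 240·t^0.35/(22+t) gives 0.35(22+t) = t, so 0.65·t = 0.35×22.
t* = 0.35×22/0.65 = 11.85 min.

11.85 min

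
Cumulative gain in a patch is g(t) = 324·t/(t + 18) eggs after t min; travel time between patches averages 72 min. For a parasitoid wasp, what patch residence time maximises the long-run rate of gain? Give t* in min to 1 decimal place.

36.0 min

Maximise g(t)/(T+t): set derivative to zero → g'(t)(T+t) = g(t).
g'(t) = 324·18/(t + 18)². Setting 324·18/(t+18)² = 324t/[(t+18)(72+t)] gives 18(72+t) = t(t+18), so t² = 18×72 = 1296.
t* = √1296 = 36 min.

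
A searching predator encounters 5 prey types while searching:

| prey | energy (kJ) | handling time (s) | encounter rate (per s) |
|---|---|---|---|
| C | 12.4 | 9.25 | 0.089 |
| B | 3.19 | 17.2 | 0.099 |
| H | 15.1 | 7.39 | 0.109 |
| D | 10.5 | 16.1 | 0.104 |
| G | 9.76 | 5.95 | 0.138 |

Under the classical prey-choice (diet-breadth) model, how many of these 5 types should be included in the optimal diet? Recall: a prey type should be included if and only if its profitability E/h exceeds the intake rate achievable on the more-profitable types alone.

Rank by E/h (kJ/s): H 2.04, G 1.64, C 1.34, D 0.652, B 0.185. Include each in turn until the next type's E/h falls below the running intake rate.
Rate on top 1: 0.9116. G: 1.64 > 0.9116 → include.
Rate on top 2: 1.139. C: 1.34 > 1.139 → include.
Rate on top 3: 1.187. D: 0.652 < 1.187 → exclude; stop.
Optimal diet: H, G, C — 3 of 5 types.

3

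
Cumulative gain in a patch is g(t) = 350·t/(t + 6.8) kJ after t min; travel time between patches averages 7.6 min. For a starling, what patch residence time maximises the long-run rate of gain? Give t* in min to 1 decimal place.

Maximise g(t)/(T+t): set derivative to zero → g'(t)(T+t) = g(t).
g'(t) = 350·6.8/(t + 6.8)². Setting 350·6.8/(t+6.8)² = 350t/[(t+6.8)(7.6+t)] gives 6.8(7.6+t) = t(t+6.8), so t² = 6.8×7.6 = 51.68.
t* = √51.68 = 7.189 min.

7.2 min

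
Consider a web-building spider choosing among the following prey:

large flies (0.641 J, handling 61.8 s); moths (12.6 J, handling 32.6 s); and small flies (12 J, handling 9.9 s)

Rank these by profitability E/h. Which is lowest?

Profitability E/h (J/s): large flies = 0.641/61.8 = 0.0104, moths = 12.6/32.6 = 0.387, small flies = 12/9.9 = 1.21.
Ranked: small flies > moths > large flies.

large flies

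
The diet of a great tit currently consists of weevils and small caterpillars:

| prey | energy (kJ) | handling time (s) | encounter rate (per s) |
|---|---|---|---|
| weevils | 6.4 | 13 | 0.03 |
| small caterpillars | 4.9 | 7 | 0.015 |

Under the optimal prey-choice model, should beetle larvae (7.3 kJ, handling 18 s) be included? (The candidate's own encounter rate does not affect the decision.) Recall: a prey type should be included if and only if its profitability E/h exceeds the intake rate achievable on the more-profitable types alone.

Current rate: (0.03×6.4 + 0.015×4.9)/(1 + 0.03×13 + 0.015×7) = 0.1776 kJ/s.
Profitability of beetle larvae: 7.3/18 = 0.4056 kJ/s.
0.4056 > 0.1776, so adding beetle larvae raises the average — include it.

Yes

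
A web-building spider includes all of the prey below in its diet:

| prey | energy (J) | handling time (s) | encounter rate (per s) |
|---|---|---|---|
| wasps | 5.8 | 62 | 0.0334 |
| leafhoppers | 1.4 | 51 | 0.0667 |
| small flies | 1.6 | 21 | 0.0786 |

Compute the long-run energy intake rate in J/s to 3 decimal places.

Energy encountered per unit search time: 0.0334×5.8 + 0.0667×1.4 + 0.0786×1.6 = 0.4129 J/s.
Handling time per unit search time: 0.0334×62 + 0.0667×51 + 0.0786×21 = 7.123.
Rate = 0.4129/(1 + 7.123) = 0.05083 J/s.

0.051 J/s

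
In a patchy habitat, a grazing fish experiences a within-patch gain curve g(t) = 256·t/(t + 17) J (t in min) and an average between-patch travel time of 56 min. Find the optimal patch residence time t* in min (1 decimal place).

30.9 min

Maximise g(t)/(T+t): set derivative to zero → g'(t)(T+t) = g(t).
g'(t) = 256·17/(t + 17)². Setting 256·17/(t+17)² = 256t/[(t+17)(56+t)] gives 17(56+t) = t(t+17), so t² = 17×56 = 952.
t* = √952 = 30.85 min.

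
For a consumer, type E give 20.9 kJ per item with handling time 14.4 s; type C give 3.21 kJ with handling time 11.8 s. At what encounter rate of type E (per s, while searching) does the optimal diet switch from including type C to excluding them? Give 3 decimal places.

The zero-one rule: include type C iff E₂/h₂ > λE₁/(1+λh₁). Equality gives the switch point.
λE₁h₂ = E₂ + λE₂h₁ ⇒ λ = E₂/(E₁h₂ − E₂h₁) = 3.21/(246.6 − 46.22) = 0.01602 per s.

0.016 per s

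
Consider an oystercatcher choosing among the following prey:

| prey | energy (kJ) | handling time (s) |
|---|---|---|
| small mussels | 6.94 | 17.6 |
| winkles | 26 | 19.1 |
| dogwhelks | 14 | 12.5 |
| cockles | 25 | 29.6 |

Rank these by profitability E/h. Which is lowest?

small mussels

In descending order of E/h:
winkles: 26/19.1 = 1.36 kJ/s
dogwhelks: 14/12.5 = 1.12 kJ/s
cockles: 25/29.6 = 0.845 kJ/s
small mussels: 6.94/17.6 = 0.394 kJ/s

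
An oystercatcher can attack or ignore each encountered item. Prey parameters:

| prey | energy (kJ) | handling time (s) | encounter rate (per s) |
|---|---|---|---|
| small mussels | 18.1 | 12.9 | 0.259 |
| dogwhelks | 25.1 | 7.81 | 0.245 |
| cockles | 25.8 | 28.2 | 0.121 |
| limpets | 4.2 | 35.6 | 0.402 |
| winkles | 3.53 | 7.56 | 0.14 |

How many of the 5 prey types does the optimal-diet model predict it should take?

E/h in descending order: dogwhelks 3.21, small mussels 1.4, cockles 0.915, winkles 0.467, limpets 0.118 kJ/s. The optimal diet is the largest prefix of this list for which every included type satisfies E_i/h_i > R on the types above it.
Rate on top 1: 2.111. small mussels: 1.4 < 2.111 → exclude; stop.
Optimal diet: dogwhelks — 1 of 5 types.

1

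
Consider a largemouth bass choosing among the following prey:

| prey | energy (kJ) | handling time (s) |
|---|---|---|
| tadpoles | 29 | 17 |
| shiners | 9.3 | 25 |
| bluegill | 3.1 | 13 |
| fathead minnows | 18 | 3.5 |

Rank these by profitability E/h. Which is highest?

In descending order of E/h:
fathead minnows: 18/3.5 = 5.14 kJ/s
tadpoles: 29/17 = 1.71 kJ/s
shiners: 9.3/25 = 0.372 kJ/s
bluegill: 3.1/13 = 0.238 kJ/s

fathead minnows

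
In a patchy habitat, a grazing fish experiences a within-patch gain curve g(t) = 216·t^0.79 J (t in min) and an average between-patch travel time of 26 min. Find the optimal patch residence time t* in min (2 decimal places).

97.81 min

Optimal t* satisfies g'(t*) = g(t*)/(T + t*).
g'(t) = 0.79·216·t^-0.21. Setting 0.79·216·t^-0.21 = 216·t^0.79/(26+t) gives 0.79(26+t) = t, so 0.21·t = 0.79×26.
t* = 0.79×26/0.21 = 97.81 min.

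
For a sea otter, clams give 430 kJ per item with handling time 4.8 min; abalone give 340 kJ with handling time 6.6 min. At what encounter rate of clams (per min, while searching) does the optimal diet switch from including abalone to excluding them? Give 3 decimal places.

The zero-one rule: include abalone iff E₂/h₂ > λE₁/(1+λh₁). Equality gives the switch point.
λE₁h₂ = E₂ + λE₂h₁ ⇒ λ = E₂/(E₁h₂ − E₂h₁) = 340/(2838 − 1632) = 0.2819 per min.

0.282 per min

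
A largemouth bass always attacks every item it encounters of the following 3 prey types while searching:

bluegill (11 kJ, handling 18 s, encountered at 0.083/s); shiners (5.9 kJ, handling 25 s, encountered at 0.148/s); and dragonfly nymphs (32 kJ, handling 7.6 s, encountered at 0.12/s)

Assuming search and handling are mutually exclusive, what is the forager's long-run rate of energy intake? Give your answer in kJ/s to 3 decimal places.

Energy encountered per unit search time: 0.083×11 + 0.148×5.9 + 0.12×32 = 5.626 kJ/s.
Handling time per unit search time: 0.083×18 + 0.148×25 + 0.12×7.6 = 6.106.
Rate = 5.626/(1 + 6.106) = 0.7918 kJ/s.

0.792 kJ/s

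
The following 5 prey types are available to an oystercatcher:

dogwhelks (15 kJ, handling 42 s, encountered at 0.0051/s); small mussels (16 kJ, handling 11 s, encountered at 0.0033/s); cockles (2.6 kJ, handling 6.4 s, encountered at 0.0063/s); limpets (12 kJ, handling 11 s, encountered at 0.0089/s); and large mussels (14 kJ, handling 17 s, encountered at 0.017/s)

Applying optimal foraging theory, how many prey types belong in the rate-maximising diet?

E/h in descending order: small mussels 1.45, limpets 1.09, large mussels 0.824, cockles 0.406, dogwhelks 0.357 kJ/s. The optimal diet is the largest prefix of this list for which every included type satisfies E_i/h_i > R on the types above it.
Rate on top 1: 0.05095. limpets: 1.09 > 0.05095 → include.
Rate on top 2: 0.1407. large mussels: 0.824 > 0.1407 → include.
Rate on top 3: 0.2794. cockles: 0.406 > 0.2794 → include.
Rate on top 4: 0.2829. dogwhelks: 0.357 > 0.2829 → include.
Optimal diet: small mussels, limpets, large mussels, cockles, dogwhelks — 5 of 5 types.

5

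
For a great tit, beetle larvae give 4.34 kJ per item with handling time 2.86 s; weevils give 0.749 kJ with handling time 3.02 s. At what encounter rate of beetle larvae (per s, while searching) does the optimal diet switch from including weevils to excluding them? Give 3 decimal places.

Drop weevils once their profitability E₂/h₂ falls below the rate achievable on beetle larvae alone: E₂/h₂ = λE₁/(1 + λh₁).
Solve for λ: λE₁h₂ = E₂(1 + λh₁) → λ(E₁h₂ − E₂h₁) = E₂ → λ = E₂/(E₁h₂ − E₂h₁).
λ = 0.749/(4.34×3.02 − 0.749×2.86) = 0.749/10.96 = 0.06831 per s.

0.068 per s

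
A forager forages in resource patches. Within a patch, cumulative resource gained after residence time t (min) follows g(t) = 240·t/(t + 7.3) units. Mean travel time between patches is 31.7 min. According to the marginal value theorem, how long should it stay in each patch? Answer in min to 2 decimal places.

By the marginal value theorem, leave when the instantaneous gain rate g'(t) equals the habitat-wide average g(t)/(T + t).
g'(t) = 240·7.3/(t + 7.3)². Setting 240·7.3/(t+7.3)² = 240t/[(t+7.3)(31.7+t)] gives 7.3(31.7+t) = t(t+7.3), so t² = 7.3×31.7 = 231.4.
t* = √231.4 = 15.21 min.

15.21 min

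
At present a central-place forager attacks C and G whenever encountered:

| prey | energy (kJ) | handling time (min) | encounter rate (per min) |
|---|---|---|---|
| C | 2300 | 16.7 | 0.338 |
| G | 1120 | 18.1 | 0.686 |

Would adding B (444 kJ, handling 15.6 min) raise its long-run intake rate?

On C and G alone, R = ΣλE/(1+Σλh) = 1546/19.06 = 81.09 kJ/min.
B: E/h = 444/15.6 = 28.46 kJ/min.
28.46 < 81.09, so adding B would lower the average — exclude it.

No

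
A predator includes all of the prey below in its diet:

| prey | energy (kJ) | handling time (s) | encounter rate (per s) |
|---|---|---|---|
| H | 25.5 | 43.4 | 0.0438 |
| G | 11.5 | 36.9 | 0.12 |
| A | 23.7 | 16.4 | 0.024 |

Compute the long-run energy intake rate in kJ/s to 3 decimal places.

0.397 kJ/s

R = Σλ_iE_i / (1 + Σλ_ih_i)
Numerator: 0.0438×25.5 + 0.12×11.5 + 0.024×23.7 = 3.066
Denominator: 1 + 0.0438×43.4 + 0.12×36.9 + 0.024×16.4 = 7.723
R = 3.066/7.723 = 0.397 kJ/s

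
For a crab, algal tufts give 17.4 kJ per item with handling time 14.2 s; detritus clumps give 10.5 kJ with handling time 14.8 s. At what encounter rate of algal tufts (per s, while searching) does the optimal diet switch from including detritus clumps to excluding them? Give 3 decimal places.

Drop detritus clumps once their profitability E₂/h₂ falls below the rate achievable on algal tufts alone: E₂/h₂ = λE₁/(1 + λh₁).
Solve for λ: λE₁h₂ = E₂(1 + λh₁) → λ(E₁h₂ − E₂h₁) = E₂ → λ = E₂/(E₁h₂ − E₂h₁).
λ = 10.5/(17.4×14.8 − 10.5×14.2) = 10.5/108.4 = 0.09685 per s.

0.097 per s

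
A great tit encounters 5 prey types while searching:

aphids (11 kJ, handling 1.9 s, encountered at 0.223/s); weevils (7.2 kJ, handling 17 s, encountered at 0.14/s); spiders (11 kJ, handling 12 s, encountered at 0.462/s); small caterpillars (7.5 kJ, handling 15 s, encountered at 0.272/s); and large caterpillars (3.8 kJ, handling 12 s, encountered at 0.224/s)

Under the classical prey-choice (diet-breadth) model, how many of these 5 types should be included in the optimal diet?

1

E/h in descending order: aphids 5.79, spiders 0.917, small caterpillars 0.5, weevils 0.424, large caterpillars 0.317 kJ/s. The optimal diet is the largest prefix of this list for which every included type satisfies E_i/h_i > R on the types above it.
Rate on top 1: 1.723. spiders: 0.917 < 1.723 → exclude; stop.
Optimal diet: aphids — 1 of 5 types.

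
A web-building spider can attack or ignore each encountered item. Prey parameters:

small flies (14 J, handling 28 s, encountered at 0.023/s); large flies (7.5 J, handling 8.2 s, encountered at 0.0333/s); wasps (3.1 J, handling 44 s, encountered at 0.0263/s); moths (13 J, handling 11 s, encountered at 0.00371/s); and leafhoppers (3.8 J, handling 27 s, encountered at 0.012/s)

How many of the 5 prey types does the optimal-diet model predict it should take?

Profitabilities (E/h, J/s): moths 1.18, large flies 0.915, small flies 0.5, leafhoppers 0.141, wasps 0.0705. Add prey in this order while the next type's profitability exceeds the intake rate on those already taken.
Rate on top 1: 0.04634. large flies: 0.915 > 0.04634 → include.
Rate on top 2: 0.2268. small flies: 0.5 > 0.2268 → include.
Rate on top 3: 0.3167. leafhoppers: 0.141 < 0.3167 → exclude; stop.
Optimal diet: moths, large flies, small flies — 3 of 5 types.

3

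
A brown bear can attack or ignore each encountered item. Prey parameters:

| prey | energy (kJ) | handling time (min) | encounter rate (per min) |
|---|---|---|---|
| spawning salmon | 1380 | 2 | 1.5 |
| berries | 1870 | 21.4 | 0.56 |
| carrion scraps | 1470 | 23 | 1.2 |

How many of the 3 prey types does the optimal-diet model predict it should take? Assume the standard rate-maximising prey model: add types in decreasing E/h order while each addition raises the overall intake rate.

Profitabilities (E/h, kJ/min): spawning salmon 690, berries 87.4, carrion scraps 63.9. Add prey in this order while the next type's profitability exceeds the intake rate on those already taken.
Rate on top 1: 517.5. berries: 87.4 < 517.5 → exclude; stop.
Optimal diet: spawning salmon — 1 of 3 types.

1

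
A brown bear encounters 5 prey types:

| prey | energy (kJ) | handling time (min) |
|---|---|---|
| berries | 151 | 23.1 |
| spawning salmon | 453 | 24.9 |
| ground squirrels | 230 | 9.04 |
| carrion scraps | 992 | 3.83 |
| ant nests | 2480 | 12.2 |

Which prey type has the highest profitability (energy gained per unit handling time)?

Profitability E/h (kJ/min): berries = 151/23.1 = 6.54, spawning salmon = 453/24.9 = 18.2, ground squirrels = 230/9.04 = 25.4, carrion scraps = 992/3.83 = 259, ant nests = 2480/12.2 = 203.
Ranked: carrion scraps > ant nests > ground squirrels > spawning salmon > berries.

carrion scraps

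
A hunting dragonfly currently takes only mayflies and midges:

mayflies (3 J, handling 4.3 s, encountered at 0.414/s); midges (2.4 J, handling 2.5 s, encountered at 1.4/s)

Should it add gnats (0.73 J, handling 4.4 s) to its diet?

Intake rate on the current diet: R = (0.414×3 + 1.4×2.4) / (1 + 0.414×4.3 + 1.4×2.5) = 4.602/6.28 = 0.7328 J/s.
Profitability of gnats: 0.73/4.4 = 0.1659 J/s.
0.1659 < 0.7328, so adding gnats would lower the average — exclude it.

No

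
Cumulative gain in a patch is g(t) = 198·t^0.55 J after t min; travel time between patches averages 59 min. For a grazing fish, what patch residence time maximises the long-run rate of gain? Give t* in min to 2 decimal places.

By the marginal value theorem, leave when the instantaneous gain rate g'(t) equals the habitat-wide average g(t)/(T + t).
g'(t) = 0.55·198·t^-0.45. Setting 0.55·198·t^-0.45 = 198·t^0.55/(59+t) gives 0.55(59+t) = t, so 0.45·t = 0.55×59.
t* = 0.55×59/0.45 = 72.11 min.

72.11 min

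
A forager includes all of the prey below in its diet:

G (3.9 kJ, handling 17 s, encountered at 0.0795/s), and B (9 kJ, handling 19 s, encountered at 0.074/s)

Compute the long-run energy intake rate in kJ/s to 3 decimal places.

0.260 kJ/s

R = Σλ_iE_i / (1 + Σλ_ih_i)
Numerator: 0.0795×3.9 + 0.074×9 = 0.976
Denominator: 1 + 0.0795×17 + 0.074×19 = 3.757
R = 0.976/3.757 = 0.2598 kJ/s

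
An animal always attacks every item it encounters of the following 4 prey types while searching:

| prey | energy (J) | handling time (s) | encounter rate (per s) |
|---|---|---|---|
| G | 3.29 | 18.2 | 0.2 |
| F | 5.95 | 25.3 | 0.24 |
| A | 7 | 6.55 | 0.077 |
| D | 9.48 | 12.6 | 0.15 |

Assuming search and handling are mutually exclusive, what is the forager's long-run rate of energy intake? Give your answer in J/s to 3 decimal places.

Energy encountered per unit search time: 0.2×3.29 + 0.24×5.95 + 0.077×7 + 0.15×9.48 = 4.047 J/s.
Handling time per unit search time: 0.2×18.2 + 0.24×25.3 + 0.077×6.55 + 0.15×12.6 = 12.11.
Rate = 4.047/(1 + 12.11) = 0.3088 J/s.

0.309 J/s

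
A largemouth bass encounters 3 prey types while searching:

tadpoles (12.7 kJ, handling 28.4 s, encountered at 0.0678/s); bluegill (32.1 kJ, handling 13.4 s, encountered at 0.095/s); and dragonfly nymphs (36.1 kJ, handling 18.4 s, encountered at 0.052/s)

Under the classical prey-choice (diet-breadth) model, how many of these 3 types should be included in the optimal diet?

2

E/h in descending order: bluegill 2.4, dragonfly nymphs 1.96, tadpoles 0.447 kJ/s. The optimal diet is the largest prefix of this list for which every included type satisfies E_i/h_i > R on the types above it.
Rate on top 1: 1.342. dragonfly nymphs: 1.96 > 1.342 → include.
Rate on top 2: 1.525. tadpoles: 0.447 < 1.525 → exclude; stop.
Optimal diet: bluegill, dragonfly nymphs — 2 of 3 types.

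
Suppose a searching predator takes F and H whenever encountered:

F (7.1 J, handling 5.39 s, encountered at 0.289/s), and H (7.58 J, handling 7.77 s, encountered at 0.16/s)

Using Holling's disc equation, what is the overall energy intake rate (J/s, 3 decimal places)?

R = (0.289×7.1 + 0.16×7.58) / (1 + 0.289×5.39 + 0.16×7.77) = 3.265/3.801 = 0.8589 J/s.

0.859 J/s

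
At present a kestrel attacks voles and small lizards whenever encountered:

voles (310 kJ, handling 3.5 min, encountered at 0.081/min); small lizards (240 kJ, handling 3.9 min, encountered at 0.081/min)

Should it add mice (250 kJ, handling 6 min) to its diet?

Yes

Intake rate on the current diet: R = (0.081×310 + 0.081×240) / (1 + 0.081×3.5 + 0.081×3.9) = 44.55/1.599 = 27.85 kJ/min.
Profitability of mice: 250/6 = 41.67 kJ/min.
41.67 > 27.85, so adding mice raises the average — include it.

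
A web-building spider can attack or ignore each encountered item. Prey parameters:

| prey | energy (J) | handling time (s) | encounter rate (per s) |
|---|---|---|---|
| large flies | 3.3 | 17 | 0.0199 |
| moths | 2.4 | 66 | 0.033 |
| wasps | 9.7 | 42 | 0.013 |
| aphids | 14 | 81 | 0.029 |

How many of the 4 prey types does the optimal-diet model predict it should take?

E/h in descending order: wasps 0.231, large flies 0.194, aphids 0.173, moths 0.0364 J/s. The optimal diet is the largest prefix of this list for which every included type satisfies E_i/h_i > R on the types above it.
Rate on top 1: 0.08157. large flies: 0.194 > 0.08157 → include.
Rate on top 2: 0.1018. aphids: 0.173 > 0.1018 → include.
Rate on top 3: 0.1412. moths: 0.0364 < 0.1412 → exclude; stop.
Optimal diet: wasps, large flies, aphids — 3 of 4 types.

3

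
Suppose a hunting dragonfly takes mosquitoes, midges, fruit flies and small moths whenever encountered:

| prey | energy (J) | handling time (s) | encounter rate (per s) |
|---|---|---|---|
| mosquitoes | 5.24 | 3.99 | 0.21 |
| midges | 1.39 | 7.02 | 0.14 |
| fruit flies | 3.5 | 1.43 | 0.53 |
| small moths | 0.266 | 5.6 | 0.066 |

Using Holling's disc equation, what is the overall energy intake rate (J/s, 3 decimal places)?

Energy encountered per unit search time: 0.21×5.24 + 0.14×1.39 + 0.53×3.5 + 0.066×0.266 = 3.168 J/s.
Handling time per unit search time: 0.21×3.99 + 0.14×7.02 + 0.53×1.43 + 0.066×5.6 = 2.948.
Rate = 3.168/(1 + 2.948) = 0.8023 J/s.

0.802 J/s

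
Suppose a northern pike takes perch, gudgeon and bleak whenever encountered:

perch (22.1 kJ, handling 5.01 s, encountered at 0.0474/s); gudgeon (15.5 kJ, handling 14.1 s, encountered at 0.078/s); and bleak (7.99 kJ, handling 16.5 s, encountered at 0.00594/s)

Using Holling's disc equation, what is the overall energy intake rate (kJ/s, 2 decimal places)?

R = (0.0474×22.1 + 0.078×15.5 + 0.00594×7.99) / (1 + 0.0474×5.01 + 0.078×14.1 + 0.00594×16.5) = 2.304/2.435 = 0.9461 kJ/s.

0.95 kJ/s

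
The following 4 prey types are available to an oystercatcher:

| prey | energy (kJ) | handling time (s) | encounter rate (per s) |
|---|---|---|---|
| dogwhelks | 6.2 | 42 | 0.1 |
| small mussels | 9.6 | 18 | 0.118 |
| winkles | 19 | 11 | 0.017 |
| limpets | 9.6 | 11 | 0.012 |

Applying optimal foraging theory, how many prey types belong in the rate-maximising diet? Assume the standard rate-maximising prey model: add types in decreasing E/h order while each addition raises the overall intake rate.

3

E/h in descending order: winkles 1.73, limpets 0.873, small mussels 0.533, dogwhelks 0.148 kJ/s. The optimal diet is the largest prefix of this list for which every included type satisfies E_i/h_i > R on the types above it.
Rate on top 1: 0.2721. limpets: 0.873 > 0.2721 → include.
Rate on top 2: 0.3322. small mussels: 0.533 > 0.3322 → include.
Rate on top 3: 0.4563. dogwhelks: 0.148 < 0.4563 → exclude; stop.
Optimal diet: winkles, limpets, small mussels — 3 of 4 types.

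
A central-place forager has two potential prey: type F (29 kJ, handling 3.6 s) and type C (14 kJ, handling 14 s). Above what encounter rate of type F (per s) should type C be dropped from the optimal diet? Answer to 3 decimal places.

0.039 per s

At the threshold, the rate on type F alone equals the profitability of type C: λ·29/(1 + λ·3.6) = 14/14 = 1.
Rearranging, λ(29 − 1×3.6) = 1, so λ = 1/25.4 = 0.03937 per s.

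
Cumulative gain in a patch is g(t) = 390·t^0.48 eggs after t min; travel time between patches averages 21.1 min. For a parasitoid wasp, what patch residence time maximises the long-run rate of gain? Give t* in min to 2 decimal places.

19.48 min

Optimal t* satisfies g'(t*) = g(t*)/(T + t*).
g'(t) = 0.48·390·t^-0.52. Setting 0.48·390·t^-0.52 = 390·t^0.48/(21.1+t) gives 0.48(21.1+t) = t, so 0.52·t = 0.48×21.1.
t* = 0.48×21.1/0.52 = 19.48 min.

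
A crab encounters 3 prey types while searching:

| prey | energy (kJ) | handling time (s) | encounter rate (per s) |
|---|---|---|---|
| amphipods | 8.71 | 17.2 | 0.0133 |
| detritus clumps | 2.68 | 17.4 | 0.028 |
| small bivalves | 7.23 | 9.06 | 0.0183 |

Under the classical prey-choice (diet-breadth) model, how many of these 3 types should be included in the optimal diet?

2

Profitabilities (E/h, kJ/s): small bivalves 0.798, amphipods 0.506, detritus clumps 0.154. Add prey in this order while the next type's profitability exceeds the intake rate on those already taken.
Rate on top 1: 0.1135. amphipods: 0.506 > 0.1135 → include.
Rate on top 2: 0.1779. detritus clumps: 0.154 < 0.1779 → exclude; stop.
Optimal diet: small bivalves, amphipods — 2 of 3 types.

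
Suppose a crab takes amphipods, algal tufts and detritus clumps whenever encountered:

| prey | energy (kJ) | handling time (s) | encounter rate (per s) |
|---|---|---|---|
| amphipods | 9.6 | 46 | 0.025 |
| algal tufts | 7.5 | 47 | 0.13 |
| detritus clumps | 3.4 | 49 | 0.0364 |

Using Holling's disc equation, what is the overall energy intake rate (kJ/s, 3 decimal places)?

R = Σλ_iE_i / (1 + Σλ_ih_i)
Numerator: 0.025×9.6 + 0.13×7.5 + 0.0364×3.4 = 1.339
Denominator: 1 + 0.025×46 + 0.13×47 + 0.0364×49 = 10.04
R = 1.339/10.04 = 0.1333 kJ/s

0.133 kJ/s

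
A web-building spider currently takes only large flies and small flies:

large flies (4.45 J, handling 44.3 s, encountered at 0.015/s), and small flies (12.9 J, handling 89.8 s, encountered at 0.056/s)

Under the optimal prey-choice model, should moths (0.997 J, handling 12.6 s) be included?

Current rate: (0.015×4.45 + 0.056×12.9)/(1 + 0.015×44.3 + 0.056×89.8) = 0.1179 J/s.
moths: E/h = 0.997/12.6 = 0.07913 J/s.
0.07913 < 0.1179, so adding moths would lower the average — exclude it.

No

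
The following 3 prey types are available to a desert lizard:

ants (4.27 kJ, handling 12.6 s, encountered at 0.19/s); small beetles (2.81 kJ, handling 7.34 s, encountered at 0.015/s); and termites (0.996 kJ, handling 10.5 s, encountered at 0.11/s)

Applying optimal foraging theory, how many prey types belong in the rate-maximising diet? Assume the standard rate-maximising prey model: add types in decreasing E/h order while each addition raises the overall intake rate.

Rank by E/h (kJ/s): small beetles 0.383, ants 0.339, termites 0.0949. Include each in turn until the next type's E/h falls below the running intake rate.
Rate on top 1: 0.03797. ants: 0.339 > 0.03797 → include.
Rate on top 2: 0.2436. termites: 0.0949 < 0.2436 → exclude; stop.
Optimal diet: small beetles, ants — 2 of 3 types.

2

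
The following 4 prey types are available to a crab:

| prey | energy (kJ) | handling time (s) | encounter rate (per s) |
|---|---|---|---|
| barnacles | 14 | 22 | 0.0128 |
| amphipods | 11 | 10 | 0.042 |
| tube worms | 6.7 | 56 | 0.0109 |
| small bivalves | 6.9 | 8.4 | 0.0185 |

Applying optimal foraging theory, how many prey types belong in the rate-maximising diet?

3

E/h in descending order: amphipods 1.1, small bivalves 0.821, barnacles 0.636, tube worms 0.12 kJ/s. The optimal diet is the largest prefix of this list for which every included type satisfies E_i/h_i > R on the types above it.
Rate on top 1: 0.3254. small bivalves: 0.821 > 0.3254 → include.
Rate on top 2: 0.3743. barnacles: 0.636 > 0.3743 → include.
Rate on top 3: 0.414. tube worms: 0.12 < 0.414 → exclude; stop.
Optimal diet: amphipods, small bivalves, barnacles — 3 of 4 types.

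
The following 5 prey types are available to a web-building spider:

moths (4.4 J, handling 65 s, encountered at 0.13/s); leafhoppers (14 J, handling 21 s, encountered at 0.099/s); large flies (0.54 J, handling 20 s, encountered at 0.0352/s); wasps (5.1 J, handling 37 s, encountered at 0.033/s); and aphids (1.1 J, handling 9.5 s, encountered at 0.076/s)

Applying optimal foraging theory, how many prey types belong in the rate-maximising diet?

Profitabilities (E/h, J/s): leafhoppers 0.667, wasps 0.138, aphids 0.116, moths 0.0677, large flies 0.027. Add prey in this order while the next type's profitability exceeds the intake rate on those already taken.
Rate on top 1: 0.4501. wasps: 0.138 < 0.4501 → exclude; stop.
Optimal diet: leafhoppers — 1 of 5 types.

1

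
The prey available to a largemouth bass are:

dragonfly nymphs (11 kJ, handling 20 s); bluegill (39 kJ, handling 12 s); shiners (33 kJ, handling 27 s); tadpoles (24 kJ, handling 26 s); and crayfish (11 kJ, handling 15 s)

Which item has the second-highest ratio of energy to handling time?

Profitability E/h (kJ/s): dragonfly nymphs = 11/20 = 0.55, bluegill = 39/12 = 3.25, shiners = 33/27 = 1.22, tadpoles = 24/26 = 0.923, crayfish = 11/15 = 0.733.
Ranked: bluegill > shiners > tadpoles > crayfish > dragonfly nymphs.

shiners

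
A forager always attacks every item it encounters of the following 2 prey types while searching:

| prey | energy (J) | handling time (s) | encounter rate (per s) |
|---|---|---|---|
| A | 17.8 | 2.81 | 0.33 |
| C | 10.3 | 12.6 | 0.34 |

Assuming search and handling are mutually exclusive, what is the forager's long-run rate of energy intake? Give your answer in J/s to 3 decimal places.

1.510 J/s

R = (0.33×17.8 + 0.34×10.3) / (1 + 0.33×2.81 + 0.34×12.6) = 9.376/6.211 = 1.51 J/s.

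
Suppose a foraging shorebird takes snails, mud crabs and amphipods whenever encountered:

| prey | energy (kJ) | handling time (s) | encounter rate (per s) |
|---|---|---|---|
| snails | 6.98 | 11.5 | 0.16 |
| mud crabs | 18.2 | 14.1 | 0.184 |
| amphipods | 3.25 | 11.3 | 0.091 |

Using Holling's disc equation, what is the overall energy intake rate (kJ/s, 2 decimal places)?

0.74 kJ/s

R = (0.16×6.98 + 0.184×18.2 + 0.091×3.25) / (1 + 0.16×11.5 + 0.184×14.1 + 0.091×11.3) = 4.761/6.463 = 0.7367 kJ/s.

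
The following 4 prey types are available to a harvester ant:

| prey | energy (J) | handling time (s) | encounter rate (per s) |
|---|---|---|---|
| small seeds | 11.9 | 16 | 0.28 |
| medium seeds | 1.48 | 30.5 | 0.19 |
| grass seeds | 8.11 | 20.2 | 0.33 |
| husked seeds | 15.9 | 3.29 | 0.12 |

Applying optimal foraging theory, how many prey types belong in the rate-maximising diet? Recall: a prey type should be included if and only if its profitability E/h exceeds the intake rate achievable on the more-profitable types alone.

1

Profitabilities (E/h, J/s): husked seeds 4.83, small seeds 0.744, grass seeds 0.401, medium seeds 0.0485. Add prey in this order while the next type's profitability exceeds the intake rate on those already taken.
Rate on top 1: 1.368. small seeds: 0.744 < 1.368 → exclude; stop.
Optimal diet: husked seeds — 1 of 4 types.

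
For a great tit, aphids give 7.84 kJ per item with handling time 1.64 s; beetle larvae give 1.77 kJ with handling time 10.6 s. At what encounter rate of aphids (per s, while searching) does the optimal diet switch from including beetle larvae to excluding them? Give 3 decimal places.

0.022 per s

At the threshold, the rate on aphids alone equals the profitability of beetle larvae: λ·7.84/(1 + λ·1.64) = 1.77/10.6 = 0.167.
Rearranging, λ(7.84 − 0.167×1.64) = 0.167, so λ = 0.167/7.566 = 0.02207 per s.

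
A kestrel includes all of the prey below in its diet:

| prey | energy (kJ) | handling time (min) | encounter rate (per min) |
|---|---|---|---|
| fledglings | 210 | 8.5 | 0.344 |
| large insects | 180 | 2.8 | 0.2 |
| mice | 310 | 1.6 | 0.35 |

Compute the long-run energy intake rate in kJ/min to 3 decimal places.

R = Σλ_iE_i / (1 + Σλ_ih_i)
Numerator: 0.344×210 + 0.2×180 + 0.35×310 = 216.7
Denominator: 1 + 0.344×8.5 + 0.2×2.8 + 0.35×1.6 = 5.044
R = 216.7/5.044 = 42.97 kJ/min

42.970 kJ/min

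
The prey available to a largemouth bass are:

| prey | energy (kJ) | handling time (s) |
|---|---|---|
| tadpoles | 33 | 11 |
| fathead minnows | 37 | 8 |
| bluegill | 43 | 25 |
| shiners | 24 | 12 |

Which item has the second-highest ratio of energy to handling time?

Profitability E/h (kJ/s): tadpoles = 33/11 = 3, fathead minnows = 37/8 = 4.62, bluegill = 43/25 = 1.72, shiners = 24/12 = 2.
Ranked: fathead minnows > tadpoles > shiners > bluegill.

tadpoles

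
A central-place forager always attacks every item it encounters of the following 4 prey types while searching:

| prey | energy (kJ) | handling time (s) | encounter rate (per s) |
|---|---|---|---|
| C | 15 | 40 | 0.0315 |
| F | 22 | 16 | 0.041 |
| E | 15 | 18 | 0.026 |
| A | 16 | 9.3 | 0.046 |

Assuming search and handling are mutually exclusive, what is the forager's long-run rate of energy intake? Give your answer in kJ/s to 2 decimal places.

Energy encountered per unit search time: 0.0315×15 + 0.041×22 + 0.026×15 + 0.046×16 = 2.501 kJ/s.
Handling time per unit search time: 0.0315×40 + 0.041×16 + 0.026×18 + 0.046×9.3 = 2.812.
Rate = 2.501/(1 + 2.812) = 0.656 kJ/s.

0.66 kJ/s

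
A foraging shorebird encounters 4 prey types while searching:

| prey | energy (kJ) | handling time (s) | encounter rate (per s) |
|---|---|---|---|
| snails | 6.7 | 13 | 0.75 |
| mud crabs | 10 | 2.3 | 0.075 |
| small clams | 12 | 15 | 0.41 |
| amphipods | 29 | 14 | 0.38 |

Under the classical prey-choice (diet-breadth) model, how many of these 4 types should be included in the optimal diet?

Rank by E/h (kJ/s): mud crabs 4.35, amphipods 2.07, small clams 0.8, snails 0.515. Include each in turn until the next type's E/h falls below the running intake rate.
Rate on top 1: 0.6397. amphipods: 2.07 > 0.6397 → include.
Rate on top 2: 1.813. small clams: 0.8 < 1.813 → exclude; stop.
Optimal diet: mud crabs, amphipods — 2 of 4 types.

2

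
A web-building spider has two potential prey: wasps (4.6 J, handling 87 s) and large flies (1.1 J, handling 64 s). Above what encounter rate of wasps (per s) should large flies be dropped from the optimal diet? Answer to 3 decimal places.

At the threshold, the rate on wasps alone equals the profitability of large flies: λ·4.6/(1 + λ·87) = 1.1/64 = 0.01719.
Rearranging, λ(4.6 − 0.01719×87) = 0.01719, so λ = 0.01719/3.105 = 0.005536 per s.

0.006 per s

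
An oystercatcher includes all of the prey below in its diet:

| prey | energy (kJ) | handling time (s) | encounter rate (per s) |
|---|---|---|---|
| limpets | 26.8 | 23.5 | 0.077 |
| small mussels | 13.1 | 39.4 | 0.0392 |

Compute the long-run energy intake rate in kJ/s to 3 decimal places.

R = (0.077×26.8 + 0.0392×13.1) / (1 + 0.077×23.5 + 0.0392×39.4) = 2.577/4.354 = 0.5919 kJ/s.

0.592 kJ/s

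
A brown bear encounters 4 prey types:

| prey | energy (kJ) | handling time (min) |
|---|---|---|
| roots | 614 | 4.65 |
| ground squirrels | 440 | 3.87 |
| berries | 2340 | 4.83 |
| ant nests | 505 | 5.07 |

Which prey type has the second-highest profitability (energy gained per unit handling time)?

roots

Profitability E/h (kJ/min): roots = 614/4.65 = 132, ground squirrels = 440/3.87 = 114, berries = 2340/4.83 = 484, ant nests = 505/5.07 = 99.6.
Ranked: berries > roots > ground squirrels > ant nests.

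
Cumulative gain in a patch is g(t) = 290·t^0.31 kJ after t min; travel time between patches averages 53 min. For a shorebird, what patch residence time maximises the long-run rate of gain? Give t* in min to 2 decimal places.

Maximise g(t)/(T+t): set derivative to zero → g'(t)(T+t) = g(t).
g'(t) = 0.31·290·t^-0.69. Setting 0.31·290·t^-0.69 = 290·t^0.31/(53+t) gives 0.31(53+t) = t, so 0.69·t = 0.31×53.
t* = 0.31×53/0.69 = 23.81 min.

23.81 min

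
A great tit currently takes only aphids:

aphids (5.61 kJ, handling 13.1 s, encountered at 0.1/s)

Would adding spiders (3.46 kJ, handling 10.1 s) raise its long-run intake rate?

Current rate: (0.1×5.61)/(1 + 0.1×13.1) = 0.2429 kJ/s.
spiders: E/h = 3.46/10.1 = 0.3426 kJ/s.
Since 0.3426 > R, including spiders increases the long-run rate.

Yes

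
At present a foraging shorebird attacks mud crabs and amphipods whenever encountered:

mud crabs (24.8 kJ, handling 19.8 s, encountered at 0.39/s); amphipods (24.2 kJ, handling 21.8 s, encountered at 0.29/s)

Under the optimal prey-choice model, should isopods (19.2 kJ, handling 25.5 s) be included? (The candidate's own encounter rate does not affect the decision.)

No

Intake rate on the current diet: R = (0.39×24.8 + 0.29×24.2) / (1 + 0.39×19.8 + 0.29×21.8) = 16.69/15.04 = 1.109 kJ/s.
Profitability of isopods: 19.2/25.5 = 0.7529 kJ/s.
Since 0.7529 < R, time spent handling isopods is better spent searching.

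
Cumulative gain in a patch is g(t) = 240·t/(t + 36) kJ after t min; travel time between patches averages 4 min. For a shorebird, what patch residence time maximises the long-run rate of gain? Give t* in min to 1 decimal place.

Optimal t* satisfies g'(t*) = g(t*)/(T + t*).
g'(t) = 240·36/(t + 36)². Setting 240·36/(t+36)² = 240t/[(t+36)(4+t)] gives 36(4+t) = t(t+36), so t² = 36×4 = 144.
t* = √144 = 12 min.

12.0 min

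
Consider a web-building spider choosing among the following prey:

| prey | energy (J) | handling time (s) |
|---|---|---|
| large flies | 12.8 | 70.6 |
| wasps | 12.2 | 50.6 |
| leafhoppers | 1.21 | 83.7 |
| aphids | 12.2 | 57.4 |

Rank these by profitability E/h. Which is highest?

wasps

Profitability E/h (J/s): large flies = 12.8/70.6 = 0.181, wasps = 12.2/50.6 = 0.241, leafhoppers = 1.21/83.7 = 0.0145, aphids = 12.2/57.4 = 0.213.
Ranked: wasps > aphids > large flies > leafhoppers.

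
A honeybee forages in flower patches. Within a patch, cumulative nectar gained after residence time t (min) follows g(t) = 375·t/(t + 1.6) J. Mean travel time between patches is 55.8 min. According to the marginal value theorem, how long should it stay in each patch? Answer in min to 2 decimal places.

Maximise g(t)/(T+t): set derivative to zero → g'(t)(T+t) = g(t).
g'(t) = 375·1.6/(t + 1.6)². Setting 375·1.6/(t+1.6)² = 375t/[(t+1.6)(55.8+t)] gives 1.6(55.8+t) = t(t+1.6), so t² = 1.6×55.8 = 89.28.
t* = √89.28 = 9.449 min.

9.45 min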